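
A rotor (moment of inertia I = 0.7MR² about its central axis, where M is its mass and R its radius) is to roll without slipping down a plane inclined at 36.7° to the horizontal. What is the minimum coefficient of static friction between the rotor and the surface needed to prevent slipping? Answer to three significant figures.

With I = 0.7MR², the ratio k = I/(MR²) is 0.7.
Along the incline Mg sinθ − f = Ma, and torque about the center fR = Iα = kMR²(a/R) gives f = kMa.
These give a = g sinθ/(1+k) and the required friction f = kMg sinθ/(1+k).
With N = Mg cosθ, the no-slip condition f ≤ μN gives μ_min = f/N = k tanθ/(1+k).
μ_min = 0.7 × tan36.7° / 1.7 ≈ 0.307.

μ_min ≈ 0.307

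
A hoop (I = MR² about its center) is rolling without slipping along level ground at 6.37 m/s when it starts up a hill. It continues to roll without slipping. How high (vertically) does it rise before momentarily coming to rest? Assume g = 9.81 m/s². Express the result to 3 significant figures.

With I = MR², the ratio k = I/(MR²) is 1.
The rolling condition ω = v/R makes the rotational term ½I(v/R)² = ½kMv², so KE_total = ½(1+k)Mv² = Mv².
All of this converts to potential energy at the highest point: Mv₀² = Mgh.
Thus h = (1+k)v₀²/(2g) = 2 × 6.37² / (2 × 9.81) ≈ 4.14 m.

h ≈ 4.14 m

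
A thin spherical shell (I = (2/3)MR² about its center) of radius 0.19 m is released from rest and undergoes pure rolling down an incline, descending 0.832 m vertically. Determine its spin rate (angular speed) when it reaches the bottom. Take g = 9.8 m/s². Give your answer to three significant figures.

With I = (2/3)MR², the ratio k = I/(MR²) is 2/3.
Since it rolls without slipping, ω = v/R and KE = ½Mv² + ½Iω² = ½(1+k)Mv² = (5/6)Mv².
Energy conservation Mgh = ½(1+k)Mv² gives v = √(2gh/(1+k)) = √(2 × 9.8 × 0.832 / 1.667) = 3.128 m/s.
Then ω = v/R = 3.128 / 0.19 ≈ 16.5 rad/s.

ω ≈ 16.5 rad/s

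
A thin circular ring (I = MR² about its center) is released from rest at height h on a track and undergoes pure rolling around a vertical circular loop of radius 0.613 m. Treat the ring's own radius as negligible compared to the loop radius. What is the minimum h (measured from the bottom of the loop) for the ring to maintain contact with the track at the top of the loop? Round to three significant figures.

h_min ≈ 1.84 m

For this body I = MR², i.e. k = I/(MR²) = 1.
At the top, contact is just lost when gravity alone supplies the centripetal force: Mg = Mv_top²/r, i.e. v_top² = gr.
With ω = v/R, the kinetic energy at speed v is ½(1+k)Mv² = Mv².
Energy conservation from release (height h) to the top (height 2r): Mgh = Mg(2r) + M·gr.
Thus h_min = 2r + (1+k)r/2 = r(2 + 2/2) = 0.613 × 3 ≈ 1.84 m.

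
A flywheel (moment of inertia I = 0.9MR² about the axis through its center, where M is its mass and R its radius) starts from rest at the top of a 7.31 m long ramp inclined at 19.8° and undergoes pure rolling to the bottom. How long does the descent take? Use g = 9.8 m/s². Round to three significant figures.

t ≈ 2.89 s

Here I = 0.9MR², so the shape factor k = I/(MR²) = 0.9.
Along the incline Mg sinθ − f = Ma, and torque about the center fR = Iα = kMR²(a/R) gives f = kMa.
Hence a = g sinθ/(1+k) = 9.8×sin19.8°/1.9 = 1.747 m/s².
With constant a from rest, t = √(2L/a) = √(2·7.31/1.747) ≈ 2.89 s.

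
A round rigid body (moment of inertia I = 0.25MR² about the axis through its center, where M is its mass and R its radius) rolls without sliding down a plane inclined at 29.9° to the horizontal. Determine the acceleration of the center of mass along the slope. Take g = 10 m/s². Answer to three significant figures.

For this body I = 0.25MR², i.e. k = I/(MR²) = 0.25.
Along the incline Mg sinθ − f = Ma, and torque about the center fR = Iα = kMR²(a/R) gives f = kMa.
Eliminating f: Mg sinθ = (1+k)Ma, so a = g sinθ/(1+k) = 10 × sin29.9° / 1.25 ≈ 3.99 m/s².

a ≈ 3.99 m/s²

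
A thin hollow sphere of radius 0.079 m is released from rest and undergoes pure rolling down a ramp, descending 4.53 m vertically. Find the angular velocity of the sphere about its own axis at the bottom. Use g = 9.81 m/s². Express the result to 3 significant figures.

The moment of inertia is (2/3)MR², giving k ≡ I/(MR²) = 2/3.
Rolling without slipping gives ω = v/R, so the total kinetic energy is ½Mv² + ½Iω² = ½(1+k)Mv² = (5/6)Mv².
Energy conservation Mgh = ½(1+k)Mv² gives v = √(2gh/(1+k)) = √(2 × 9.81 × 4.53 / 1.667) = 7.303 m/s.
Then ω = v/R = 7.303 / 0.079 ≈ 92.4 rad/s.

ω ≈ 92.4 rad/s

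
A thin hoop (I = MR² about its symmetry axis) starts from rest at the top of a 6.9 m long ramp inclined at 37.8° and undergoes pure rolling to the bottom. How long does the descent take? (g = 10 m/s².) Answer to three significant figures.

t ≈ 2.12 s

For this body I = MR², i.e. k = I/(MR²) = 1.
Newton's second law down the slope: Mg sinθ − f = Ma. The torque equation fR = Iα (with α = a/R) gives f = kMa.
Hence a = g sinθ/(1+k) = 10×sin37.8°/2 = 3.065 m/s².
Starting from rest, L = ½at², so t = √(2L/a) = √(2×6.9/3.065) ≈ 2.12 s.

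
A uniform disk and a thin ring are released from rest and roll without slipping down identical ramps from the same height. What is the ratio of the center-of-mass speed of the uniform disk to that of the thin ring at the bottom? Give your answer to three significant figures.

v_ratio ≈ 1.15

Each satisfies Mgh = ½(1+k)Mv² with k = I/(MR²), so v ∝ 1/√(1+k).
For the uniform disk k = 0.5; for the thin ring k = 1.
v₁/v₂ = √((1+k₂)/(1+k₁)) = √(2/1.5) ≈ 1.15.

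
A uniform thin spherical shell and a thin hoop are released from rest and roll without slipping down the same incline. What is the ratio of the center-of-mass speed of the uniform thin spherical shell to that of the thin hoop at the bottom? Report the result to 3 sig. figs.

Each satisfies Mgh = ½(1+k)Mv² with k = I/(MR²), so v ∝ 1/√(1+k).
For the uniform thin spherical shell k = 2/3; for the thin hoop k = 1.
v₁/v₂ = √((1+k₂)/(1+k₁)) = √(2/1.667) ≈ 1.10.

v_ratio ≈ 1.10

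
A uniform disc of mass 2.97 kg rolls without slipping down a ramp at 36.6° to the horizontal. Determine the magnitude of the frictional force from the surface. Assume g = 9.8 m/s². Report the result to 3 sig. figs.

f ≈ 5.78 N

With I = (1/2)MR², the ratio k = I/(MR²) is 0.5.
Newton's second law down the slope: Mg sinθ − f = Ma. The torque equation fR = Iα (with α = a/R) gives f = kMa.
Combining, a = g sinθ/(1+k) and f = kMa = kMg sinθ/(1+k).
f = 0.5 × 2.97 × 9.8 × sin36.6° / 1.5 ≈ 5.78 N.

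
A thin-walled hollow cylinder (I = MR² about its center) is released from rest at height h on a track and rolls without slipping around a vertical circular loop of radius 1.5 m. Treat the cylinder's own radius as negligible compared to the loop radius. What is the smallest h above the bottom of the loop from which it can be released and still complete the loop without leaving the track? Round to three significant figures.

The moment of inertia is MR², giving k ≡ I/(MR²) = 1.
At the top of the loop, the minimum-contact condition is Mg = Mv_top²/r, so v_top² = gr.
With ω = v/R, the kinetic energy at speed v is ½(1+k)Mv² = Mv².
Energy conservation from release (height h) to the top (height 2r): Mgh = Mg(2r) + M·gr.
Thus h_min = 2r + (1+k)r/2 = r(2 + 2/2) = 1.5 × 3 ≈ 4.50 m.

h_min ≈ 4.50 m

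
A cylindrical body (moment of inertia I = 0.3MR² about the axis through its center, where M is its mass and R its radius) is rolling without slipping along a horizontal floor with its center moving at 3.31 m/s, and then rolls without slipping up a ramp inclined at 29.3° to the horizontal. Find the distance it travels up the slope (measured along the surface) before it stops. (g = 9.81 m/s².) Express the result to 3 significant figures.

d ≈ 1.48 m

The moment of inertia is 0.3MR², giving k ≡ I/(MR²) = 0.3.
Since it rolls without slipping, ω = v/R and KE = ½Mv² + ½Iω² = ½(1+k)Mv² = (13/20)Mv².
Setting this equal to Mgh gives the vertical rise h = (1+k)v₀²/(2g) = 1.3×3.31²/(2×9.81) = 0.7259 m.
Along the incline, d = h/sinθ = 0.7259/sin29.3° ≈ 1.48 m.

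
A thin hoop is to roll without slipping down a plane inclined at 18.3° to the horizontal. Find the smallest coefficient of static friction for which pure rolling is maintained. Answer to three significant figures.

μ_min ≈ 0.165

Here I = MR², so the shape factor k = I/(MR²) = 1.
Along the incline Mg sinθ − f = Ma, and torque about the center fR = Iα = kMR²(a/R) gives f = kMa.
These give a = g sinθ/(1+k) and the required friction f = kMg sinθ/(1+k).
With N = Mg cosθ, the no-slip condition f ≤ μN gives μ_min = f/N = k tanθ/(1+k).
μ_min = 1 × tan18.3° / 2 ≈ 0.165.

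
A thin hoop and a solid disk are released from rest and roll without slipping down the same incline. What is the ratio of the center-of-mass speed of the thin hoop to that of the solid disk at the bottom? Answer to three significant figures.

v_ratio ≈ 0.866

Each satisfies Mgh = ½(1+k)Mv² with k = I/(MR²), so v ∝ 1/√(1+k).
For the thin hoop k = 1; for the solid disk k = 0.5.
v₁/v₂ = √((1+k₂)/(1+k₁)) = √(1.5/2) ≈ 0.866.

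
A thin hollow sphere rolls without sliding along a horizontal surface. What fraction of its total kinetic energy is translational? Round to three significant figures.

fraction ≈ 0.600

The moment of inertia is (2/3)MR², giving k ≡ I/(MR²) = 2/3.
With ω = v/R, KE_trans = ½Mv² and KE_rot = ½Iω² = ½kMv², so KE_total = ½(1+k)Mv².
The translational fraction is therefore 1/(1+k) = 1/1.667 ≈ 0.600.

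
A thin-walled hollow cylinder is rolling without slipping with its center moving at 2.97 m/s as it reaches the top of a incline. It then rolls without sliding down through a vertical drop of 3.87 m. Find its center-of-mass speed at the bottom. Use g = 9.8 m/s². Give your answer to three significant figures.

v ≈ 6.84 m/s

Here I = MR², so the shape factor k = I/(MR²) = 1.
Rolling without slipping gives ω = v/R, so the total kinetic energy is ½Mv² + ½Iω² = ½(1+k)Mv² = Mv².
Energy conservation: Mv₀² + Mgh = Mv², so v² = v₀² + 2gh/(1+k).
v = √(2.97² + 2×9.8×3.87/2) = √46.75 ≈ 6.84 m/s.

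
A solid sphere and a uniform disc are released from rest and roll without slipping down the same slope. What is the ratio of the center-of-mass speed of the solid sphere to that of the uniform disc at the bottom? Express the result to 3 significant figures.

Each satisfies Mgh = ½(1+k)Mv² with k = I/(MR²), so v ∝ 1/√(1+k).
For the solid sphere k = 0.4; for the uniform disc k = 0.5.
v₁/v₂ = √((1+k₂)/(1+k₁)) = √(1.5/1.4) ≈ 1.04.

v_ratio ≈ 1.04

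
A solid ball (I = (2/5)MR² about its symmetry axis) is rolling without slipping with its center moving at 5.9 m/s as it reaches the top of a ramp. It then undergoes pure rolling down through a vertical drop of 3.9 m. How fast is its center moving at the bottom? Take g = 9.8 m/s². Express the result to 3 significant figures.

The moment of inertia is (2/5)MR², giving k ≡ I/(MR²) = 0.4.
Since it rolls without slipping, ω = v/R and KE = ½Mv² + ½Iω² = ½(1+k)Mv² = (7/10)Mv².
Conserving energy between top and bottom: (7/10)Mv² = (7/10)Mv₀² + Mgh, hence v² = v₀² + 2gh/(1+k).
v = √(5.9² + 2×9.8×3.9/1.4) = √89.41 ≈ 9.46 m/s.

v ≈ 9.46 m/s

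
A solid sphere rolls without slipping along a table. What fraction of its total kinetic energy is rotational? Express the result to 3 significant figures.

For this body I = (2/5)MR², i.e. k = I/(MR²) = 0.4.
With ω = v/R, KE_trans = ½Mv² and KE_rot = ½Iω² = ½kMv², so KE_total = ½(1+k)Mv².
The rotational fraction is therefore k/(1+k) = 0.4/1.4 ≈ 0.286.

fraction ≈ 0.286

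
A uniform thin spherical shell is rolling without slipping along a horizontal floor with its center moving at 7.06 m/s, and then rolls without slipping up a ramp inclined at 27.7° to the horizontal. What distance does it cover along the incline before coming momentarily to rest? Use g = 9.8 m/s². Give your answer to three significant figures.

Here I = (2/3)MR², so the shape factor k = I/(MR²) = 2/3.
Since it rolls without slipping, ω = v/R and KE = ½Mv² + ½Iω² = ½(1+k)Mv² = (5/6)Mv².
Setting this equal to Mgh gives the vertical rise h = (1+k)v₀²/(2g) = 1.667×7.06²/(2×9.8) = 4.238 m.
The distance along the slope is d = h/sinθ = 4.238/sin27.7° ≈ 9.12 m.

d ≈ 9.12 m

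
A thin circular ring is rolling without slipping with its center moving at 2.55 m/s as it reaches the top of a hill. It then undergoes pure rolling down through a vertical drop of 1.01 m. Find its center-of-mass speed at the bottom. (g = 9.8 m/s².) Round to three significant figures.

Here I = MR², so the shape factor k = I/(MR²) = 1.
Pure rolling means v = ωR; then KE = ½Mv² + ½I(v/R)² = ½(1+k)Mv² = Mv².
Energy conservation: Mv₀² + Mgh = Mv², so v² = v₀² + 2gh/(1+k).
v = √(2.55² + 2×9.8×1.01/2) = √16.4 ≈ 4.05 m/s.

v ≈ 4.05 m/s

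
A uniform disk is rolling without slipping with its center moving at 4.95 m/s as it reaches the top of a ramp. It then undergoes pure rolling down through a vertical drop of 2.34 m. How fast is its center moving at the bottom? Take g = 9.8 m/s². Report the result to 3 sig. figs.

v ≈ 7.42 m/s

The moment of inertia is (1/2)MR², giving k ≡ I/(MR²) = 0.5.
Rolling without slipping gives ω = v/R, so the total kinetic energy is ½Mv² + ½Iω² = ½(1+k)Mv² = (3/4)Mv².
Energy conservation: (3/4)Mv₀² + Mgh = (3/4)Mv², so v² = v₀² + 2gh/(1+k).
v = √(4.95² + 2×9.8×2.34/1.5) = √55.08 ≈ 7.42 m/s.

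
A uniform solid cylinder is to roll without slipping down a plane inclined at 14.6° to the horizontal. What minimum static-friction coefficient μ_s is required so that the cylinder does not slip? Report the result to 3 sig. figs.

Here I = (1/2)MR², so the shape factor k = I/(MR²) = 0.5.
Translational: Mg sinθ − f = Ma. Rotational about the CM: fR = Iα = kMRa, so f = kMa.
These give a = g sinθ/(1+k) and the required friction f = kMg sinθ/(1+k).
With N = Mg cosθ, the no-slip condition f ≤ μN gives μ_min = f/N = k tanθ/(1+k).
μ_min = 0.5 × tan14.6° / 1.5 ≈ 0.0868.

μ_min ≈ 0.0868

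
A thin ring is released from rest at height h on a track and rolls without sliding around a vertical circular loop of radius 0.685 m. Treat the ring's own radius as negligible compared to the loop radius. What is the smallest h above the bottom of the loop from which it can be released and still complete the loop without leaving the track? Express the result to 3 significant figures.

h_min ≈ 2.06 m

With I = MR², the ratio k = I/(MR²) is 1.
At the top, contact is just lost when gravity alone supplies the centripetal force: Mg = Mv_top²/r, i.e. v_top² = gr.
With ω = v/R, the kinetic energy at speed v is ½(1+k)Mv² = Mv².
Energy conservation from release (height h) to the top (height 2r): Mgh = Mg(2r) + M·gr.
Thus h_min = 2r + (1+k)r/2 = r(2 + 2/2) = 0.685 × 3 ≈ 2.06 m.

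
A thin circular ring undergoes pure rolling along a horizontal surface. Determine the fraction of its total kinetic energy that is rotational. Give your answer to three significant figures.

The moment of inertia is MR², giving k ≡ I/(MR²) = 1.
With ω = v/R, KE_trans = ½Mv² and KE_rot = ½Iω² = ½kMv², so KE_total = ½(1+k)Mv².
The rotational fraction is therefore k/(1+k) = 1/2 ≈ 0.500.

fraction ≈ 0.500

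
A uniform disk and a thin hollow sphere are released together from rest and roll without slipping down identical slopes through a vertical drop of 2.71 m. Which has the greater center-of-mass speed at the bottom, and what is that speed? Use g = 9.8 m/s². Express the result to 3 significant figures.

the uniform disk, at v ≈ 5.95 m/s

For rolling without slipping, Mgh = ½(1+k)Mv² where k = I/(MR²), so v = √(2gh/(1+k)).
Uniform disk: k = 0.5, giving v = √(2×9.8×2.71/1.5) = 5.951 m/s.
Thin hollow sphere: k = 2/3, giving v = √(2×9.8×2.71/1.667) = 5.645 m/s.
The smaller k wins: the uniform disk, at ≈ 5.95 m/s.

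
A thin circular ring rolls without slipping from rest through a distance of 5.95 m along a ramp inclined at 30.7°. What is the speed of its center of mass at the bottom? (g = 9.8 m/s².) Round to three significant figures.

v ≈ 5.46 m/s

With I = MR², the ratio k = I/(MR²) is 1.
Rolling without slipping gives ω = v/R, so the total kinetic energy is ½Mv² + ½Iω² = ½(1+k)Mv² = Mv².
The vertical drop is h = L sinθ = 5.95 × sin30.7° = 3.038 m.
Energy conservation: Mgh = Mv², so v = √(2gh/(1+k)) = √(2 × 9.8 × 3.038 / 2) ≈ 5.46 m/s.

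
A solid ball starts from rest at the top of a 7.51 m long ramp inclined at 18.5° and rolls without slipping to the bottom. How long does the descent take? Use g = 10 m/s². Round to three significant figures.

The moment of inertia is (2/5)MR², giving k ≡ I/(MR²) = 0.4.
Translational: Mg sinθ − f = Ma. Rotational about the CM: fR = Iα = kMRa, so f = kMa.
Hence a = g sinθ/(1+k) = 10×sin18.5°/1.4 = 2.266 m/s².
With constant a from rest, t = √(2L/a) = √(2·7.51/2.266) ≈ 2.57 s.

t ≈ 2.57 s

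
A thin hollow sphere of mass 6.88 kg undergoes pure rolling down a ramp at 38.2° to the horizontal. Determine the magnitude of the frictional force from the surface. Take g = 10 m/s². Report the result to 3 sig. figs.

For this body I = (2/3)MR², i.e. k = I/(MR²) = 2/3.
Along the incline Mg sinθ − f = Ma, and torque about the center fR = Iα = kMR²(a/R) gives f = kMa.
Combining, a = g sinθ/(1+k) and f = kMa = kMg sinθ/(1+k).
f = (2/3) × 6.88 × 10 × sin38.2° / 1.667 ≈ 17.0 N.

f ≈ 17.0 N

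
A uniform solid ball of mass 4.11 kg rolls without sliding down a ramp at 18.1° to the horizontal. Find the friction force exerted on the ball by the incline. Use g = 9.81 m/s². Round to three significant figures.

f ≈ 3.58 N

The moment of inertia is (2/5)MR², giving k ≡ I/(MR²) = 0.4.
Translational: Mg sinθ − f = Ma. Rotational about the CM: fR = Iα = kMRa, so f = kMa.
Combining, a = g sinθ/(1+k) and f = kMa = kMg sinθ/(1+k).
f = 0.4 × 4.11 × 9.81 × sin18.1° / 1.4 ≈ 3.58 N.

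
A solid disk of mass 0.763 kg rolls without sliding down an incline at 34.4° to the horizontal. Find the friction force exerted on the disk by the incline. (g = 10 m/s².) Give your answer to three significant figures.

f ≈ 1.44 N

For this body I = (1/2)MR², i.e. k = I/(MR²) = 0.5.
Newton's second law down the slope: Mg sinθ − f = Ma. The torque equation fR = Iα (with α = a/R) gives f = kMa.
Combining, a = g sinθ/(1+k) and f = kMa = kMg sinθ/(1+k).
f = 0.5 × 0.763 × 10 × sin34.4° / 1.5 ≈ 1.44 N.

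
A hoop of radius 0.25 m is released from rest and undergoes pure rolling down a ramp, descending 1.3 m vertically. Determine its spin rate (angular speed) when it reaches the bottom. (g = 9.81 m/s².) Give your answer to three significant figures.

ω ≈ 14.3 rad/s

Here I = MR², so the shape factor k = I/(MR²) = 1.
Rolling without slipping gives ω = v/R, so the total kinetic energy is ½Mv² + ½Iω² = ½(1+k)Mv² = Mv².
Energy conservation Mgh = ½(1+k)Mv² gives v = √(2gh/(1+k)) = √(2 × 9.81 × 1.3 / 2) = 3.571 m/s.
The angular speed follows from ω = v/R = 3.571/0.25 ≈ 14.3 rad/s.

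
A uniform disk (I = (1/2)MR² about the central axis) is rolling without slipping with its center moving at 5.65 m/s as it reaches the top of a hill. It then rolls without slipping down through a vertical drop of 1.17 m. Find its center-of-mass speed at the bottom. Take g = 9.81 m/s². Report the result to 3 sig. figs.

v ≈ 6.87 m/s

Here I = (1/2)MR², so the shape factor k = I/(MR²) = 0.5.
Since it rolls without slipping, ω = v/R and KE = ½Mv² + ½Iω² = ½(1+k)Mv² = (3/4)Mv².
Conserving energy between top and bottom: (3/4)Mv² = (3/4)Mv₀² + Mgh, hence v² = v₀² + 2gh/(1+k).
v = √(5.65² + 2×9.81×1.17/1.5) = √47.23 ≈ 6.87 m/s.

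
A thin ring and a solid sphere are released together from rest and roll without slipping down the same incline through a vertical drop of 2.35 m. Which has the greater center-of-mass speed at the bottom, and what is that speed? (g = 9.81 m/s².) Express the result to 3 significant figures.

For rolling without slipping, Mgh = ½(1+k)Mv² where k = I/(MR²), so v = √(2gh/(1+k)).
Thin ring: k = 1, giving v = √(2×9.81×2.35/2) = 4.801 m/s.
Solid sphere: k = 0.4, giving v = √(2×9.81×2.35/1.4) = 5.739 m/s.
The smaller k wins: the solid sphere, at ≈ 5.74 m/s.

the solid sphere, at v ≈ 5.74 m/s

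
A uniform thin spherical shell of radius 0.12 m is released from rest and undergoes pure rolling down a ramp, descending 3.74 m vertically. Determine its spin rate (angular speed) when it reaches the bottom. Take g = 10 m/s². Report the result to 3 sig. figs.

With I = (2/3)MR², the ratio k = I/(MR²) is 2/3.
Since it rolls without slipping, ω = v/R and KE = ½Mv² + ½Iω² = ½(1+k)Mv² = (5/6)Mv².
Energy conservation Mgh = ½(1+k)Mv² gives v = √(2gh/(1+k)) = √(2 × 10 × 3.74 / 1.667) = 6.699 m/s.
Then ω = v/R = 6.699 / 0.12 ≈ 55.8 rad/s.

ω ≈ 55.8 rad/s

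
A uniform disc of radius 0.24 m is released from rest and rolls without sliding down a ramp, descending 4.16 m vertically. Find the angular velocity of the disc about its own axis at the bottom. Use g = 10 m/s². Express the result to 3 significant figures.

For this body I = (1/2)MR², i.e. k = I/(MR²) = 0.5.
Pure rolling means v = ωR; then KE = ½Mv² + ½I(v/R)² = ½(1+k)Mv² = (3/4)Mv².
Energy conservation Mgh = ½(1+k)Mv² gives v = √(2gh/(1+k)) = √(2 × 10 × 4.16 / 1.5) = 7.448 m/s.
Then ω = v/R = 7.448 / 0.24 ≈ 31.0 rad/s.

ω ≈ 31.0 rad/s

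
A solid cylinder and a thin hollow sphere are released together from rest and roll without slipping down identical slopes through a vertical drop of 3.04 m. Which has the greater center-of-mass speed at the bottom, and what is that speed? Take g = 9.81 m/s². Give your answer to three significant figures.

the solid cylinder, at v ≈ 6.31 m/s

For rolling without slipping, Mgh = ½(1+k)Mv² where k = I/(MR²), so v = √(2gh/(1+k)).
Solid cylinder: k = 0.5, giving v = √(2×9.81×3.04/1.5) = 6.306 m/s.
Thin hollow sphere: k = 2/3, giving v = √(2×9.81×3.04/1.667) = 5.982 m/s.
The smaller k wins: the solid cylinder, at ≈ 6.31 m/s.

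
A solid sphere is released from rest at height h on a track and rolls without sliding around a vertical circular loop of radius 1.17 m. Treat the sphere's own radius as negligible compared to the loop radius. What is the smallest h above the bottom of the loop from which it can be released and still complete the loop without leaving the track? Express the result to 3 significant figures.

h_min ≈ 3.16 m

For this body I = (2/5)MR², i.e. k = I/(MR²) = 0.4.
At the top, contact is just lost when gravity alone supplies the centripetal force: Mg = Mv_top²/r, i.e. v_top² = gr.
With ω = v/R, the kinetic energy at speed v is ½(1+k)Mv² = (7/10)Mv².
Energy conservation from release (height h) to the top (height 2r): Mgh = Mg(2r) + (7/10)M·gr.
Thus h_min = 2r + (1+k)r/2 = r(2 + 1.4/2) = 1.17 × 2.7 ≈ 3.16 m.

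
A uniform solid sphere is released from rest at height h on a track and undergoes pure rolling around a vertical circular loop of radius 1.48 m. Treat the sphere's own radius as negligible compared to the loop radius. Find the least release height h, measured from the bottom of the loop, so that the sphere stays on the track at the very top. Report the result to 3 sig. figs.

Here I = (2/5)MR², so the shape factor k = I/(MR²) = 0.4.
At the top of the loop, the minimum-contact condition is Mg = Mv_top²/r, so v_top² = gr.
With ω = v/R, the kinetic energy at speed v is ½(1+k)Mv² = (7/10)Mv².
Energy conservation from release (height h) to the top (height 2r): Mgh = Mg(2r) + (7/10)M·gr.
Thus h_min = 2r + (1+k)r/2 = r(2 + 1.4/2) = 1.48 × 2.7 ≈ 4.00 m.

h_min ≈ 4.00 m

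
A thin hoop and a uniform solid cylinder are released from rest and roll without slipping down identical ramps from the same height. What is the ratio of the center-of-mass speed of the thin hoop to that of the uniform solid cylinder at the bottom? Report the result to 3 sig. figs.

Each satisfies Mgh = ½(1+k)Mv² with k = I/(MR²), so v ∝ 1/√(1+k).
For the thin hoop k = 1; for the uniform solid cylinder k = 0.5.
v₁/v₂ = √((1+k₂)/(1+k₁)) = √(1.5/2) ≈ 0.866.

v_ratio ≈ 0.866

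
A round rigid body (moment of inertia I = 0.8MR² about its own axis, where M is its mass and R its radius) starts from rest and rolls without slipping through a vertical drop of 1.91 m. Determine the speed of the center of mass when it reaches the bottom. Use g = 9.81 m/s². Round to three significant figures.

With I = 0.8MR², the ratio k = I/(MR²) is 0.8.
Rolling without slipping gives ω = v/R, so the total kinetic energy is ½Mv² + ½Iω² = ½(1+k)Mv² = (9/10)Mv².
Setting Mgh = (9/10)Mv² gives v = √(2gh/(1+k)) = √(2·9.81·1.91/1.8) ≈ 4.56 m/s.

v ≈ 4.56 m/s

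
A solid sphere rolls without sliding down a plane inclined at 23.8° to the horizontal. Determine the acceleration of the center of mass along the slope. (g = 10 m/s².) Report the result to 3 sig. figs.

With I = (2/5)MR², the ratio k = I/(MR²) is 0.4.
Translational: Mg sinθ − f = Ma. Rotational about the CM: fR = Iα = kMRa, so f = kMa.
Eliminating f: Mg sinθ = (1+k)Ma, so a = g sinθ/(1+k) = 10 × sin23.8° / 1.4 ≈ 2.88 m/s².

a ≈ 2.88 m/s²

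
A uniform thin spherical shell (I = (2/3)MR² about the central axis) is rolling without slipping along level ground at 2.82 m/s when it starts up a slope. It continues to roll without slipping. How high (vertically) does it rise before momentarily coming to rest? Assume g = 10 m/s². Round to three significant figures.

With I = (2/3)MR², the ratio k = I/(MR²) is 2/3.
The rolling condition ω = v/R makes the rotational term ½I(v/R)² = ½kMv², so KE_total = ½(1+k)Mv² = (5/6)Mv².
All of this converts to potential energy at the highest point: (5/6)Mv₀² = Mgh.
Thus h = (1+k)v₀²/(2g) = 1.667 × 2.82² / (2 × 10) ≈ 0.663 m.

h ≈ 0.663 m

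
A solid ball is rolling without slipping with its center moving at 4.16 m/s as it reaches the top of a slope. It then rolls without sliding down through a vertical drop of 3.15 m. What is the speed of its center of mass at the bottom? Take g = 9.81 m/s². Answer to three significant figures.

v ≈ 7.84 m/s

With I = (2/5)MR², the ratio k = I/(MR²) is 0.4.
Pure rolling means v = ωR; then KE = ½Mv² + ½I(v/R)² = ½(1+k)Mv² = (7/10)Mv².
Energy conservation: (7/10)Mv₀² + Mgh = (7/10)Mv², so v² = v₀² + 2gh/(1+k).
v = √(4.16² + 2×9.81×3.15/1.4) = √61.45 ≈ 7.84 m/s.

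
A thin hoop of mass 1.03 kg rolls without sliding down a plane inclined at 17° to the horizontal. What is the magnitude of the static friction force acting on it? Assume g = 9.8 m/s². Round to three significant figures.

For this body I = MR², i.e. k = I/(MR²) = 1.
Newton's second law down the slope: Mg sinθ − f = Ma. The torque equation fR = Iα (with α = a/R) gives f = kMa.
Combining, a = g sinθ/(1+k) and f = kMa = kMg sinθ/(1+k).
f = 1 × 1.03 × 9.8 × sin17° / 2 ≈ 1.48 N.

f ≈ 1.48 N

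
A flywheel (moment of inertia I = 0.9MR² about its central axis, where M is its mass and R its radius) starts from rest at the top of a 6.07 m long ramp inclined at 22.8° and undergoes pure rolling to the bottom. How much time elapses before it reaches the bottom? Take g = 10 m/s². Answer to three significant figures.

With I = 0.9MR², the ratio k = I/(MR²) is 0.9.
Newton's second law down the slope: Mg sinθ − f = Ma. The torque equation fR = Iα (with α = a/R) gives f = kMa.
Hence a = g sinθ/(1+k) = 10×sin22.8°/1.9 = 2.04 m/s².
With constant a from rest, t = √(2L/a) = √(2·6.07/2.04) ≈ 2.44 s.

t ≈ 2.44 s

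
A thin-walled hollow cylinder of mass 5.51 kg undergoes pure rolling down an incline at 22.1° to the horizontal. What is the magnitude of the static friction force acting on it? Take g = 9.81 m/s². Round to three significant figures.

The moment of inertia is MR², giving k ≡ I/(MR²) = 1.
Newton's second law down the slope: Mg sinθ − f = Ma. The torque equation fR = Iα (with α = a/R) gives f = kMa.
Combining, a = g sinθ/(1+k) and f = kMa = kMg sinθ/(1+k).
f = 1 × 5.51 × 9.81 × sin22.1° / 2 ≈ 10.2 N.

f ≈ 10.2 N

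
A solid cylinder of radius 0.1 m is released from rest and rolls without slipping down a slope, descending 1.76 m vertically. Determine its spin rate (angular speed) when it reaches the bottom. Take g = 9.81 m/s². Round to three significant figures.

ω ≈ 48.0 rad/s

Here I = (1/2)MR², so the shape factor k = I/(MR²) = 0.5.
Since it rolls without slipping, ω = v/R and KE = ½Mv² + ½Iω² = ½(1+k)Mv² = (3/4)Mv².
Energy conservation Mgh = ½(1+k)Mv² gives v = √(2gh/(1+k)) = √(2 × 9.81 × 1.76 / 1.5) = 4.798 m/s.
Then ω = v/R = 4.798 / 0.1 ≈ 48.0 rad/s.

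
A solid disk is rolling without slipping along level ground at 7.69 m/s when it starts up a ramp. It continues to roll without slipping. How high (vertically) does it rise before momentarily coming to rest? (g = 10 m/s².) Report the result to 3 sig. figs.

h ≈ 4.44 m

With I = (1/2)MR², the ratio k = I/(MR²) is 0.5.
The rolling condition ω = v/R makes the rotational term ½I(v/R)² = ½kMv², so KE_total = ½(1+k)Mv² = (3/4)Mv².
All of this converts to potential energy at the highest point: (3/4)Mv₀² = Mgh.
Thus h = (1+k)v₀²/(2g) = 1.5 × 7.69² / (2 × 10) ≈ 4.44 m.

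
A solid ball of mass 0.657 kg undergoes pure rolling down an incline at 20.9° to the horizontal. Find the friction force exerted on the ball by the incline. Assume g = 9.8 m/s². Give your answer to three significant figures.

With I = (2/5)MR², the ratio k = I/(MR²) is 0.4.
Newton's second law down the slope: Mg sinθ − f = Ma. The torque equation fR = Iα (with α = a/R) gives f = kMa.
Combining, a = g sinθ/(1+k) and f = kMa = kMg sinθ/(1+k).
f = 0.4 × 0.657 × 9.8 × sin20.9° / 1.4 ≈ 0.656 N.

f ≈ 0.656 N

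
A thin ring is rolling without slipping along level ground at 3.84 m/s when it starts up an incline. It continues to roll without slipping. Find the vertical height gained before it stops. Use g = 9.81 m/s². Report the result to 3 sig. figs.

Here I = MR², so the shape factor k = I/(MR²) = 1.
The rolling condition ω = v/R makes the rotational term ½I(v/R)² = ½kMv², so KE_total = ½(1+k)Mv² = Mv².
All of this converts to potential energy at the highest point: Mv₀² = Mgh.
Thus h = (1+k)v₀²/(2g) = 2 × 3.84² / (2 × 9.81) ≈ 1.50 m.

h ≈ 1.50 m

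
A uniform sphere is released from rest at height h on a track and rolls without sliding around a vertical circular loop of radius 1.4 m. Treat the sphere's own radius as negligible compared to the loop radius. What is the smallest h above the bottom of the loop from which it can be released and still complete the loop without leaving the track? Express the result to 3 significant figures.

Here I = (2/5)MR², so the shape factor k = I/(MR²) = 0.4.
At the top of the loop, the minimum-contact condition is Mg = Mv_top²/r, so v_top² = gr.
With ω = v/R, the kinetic energy at speed v is ½(1+k)Mv² = (7/10)Mv².
Energy conservation from release (height h) to the top (height 2r): Mgh = Mg(2r) + (7/10)M·gr.
Thus h_min = 2r + (1+k)r/2 = r(2 + 1.4/2) = 1.4 × 2.7 ≈ 3.78 m.

h_min ≈ 3.78 m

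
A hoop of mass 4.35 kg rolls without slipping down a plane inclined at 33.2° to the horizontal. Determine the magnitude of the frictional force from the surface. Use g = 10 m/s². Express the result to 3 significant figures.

The moment of inertia is MR², giving k ≡ I/(MR²) = 1.
Along the incline Mg sinθ − f = Ma, and torque about the center fR = Iα = kMR²(a/R) gives f = kMa.
Combining, a = g sinθ/(1+k) and f = kMa = kMg sinθ/(1+k).
f = 1 × 4.35 × 10 × sin33.2° / 2 ≈ 11.9 N.

f ≈ 11.9 N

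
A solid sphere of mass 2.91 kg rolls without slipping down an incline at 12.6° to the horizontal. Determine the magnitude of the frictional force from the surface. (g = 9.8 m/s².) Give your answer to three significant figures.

f ≈ 1.78 N

Here I = (2/5)MR², so the shape factor k = I/(MR²) = 0.4.
Newton's second law down the slope: Mg sinθ − f = Ma. The torque equation fR = Iα (with α = a/R) gives f = kMa.
Combining, a = g sinθ/(1+k) and f = kMa = kMg sinθ/(1+k).
f = 0.4 × 2.91 × 9.8 × sin12.6° / 1.4 ≈ 1.78 N.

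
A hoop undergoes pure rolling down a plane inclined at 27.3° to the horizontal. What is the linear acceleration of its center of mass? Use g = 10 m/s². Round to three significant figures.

With I = MR², the ratio k = I/(MR²) is 1.
Translational: Mg sinθ − f = Ma. Rotational about the CM: fR = Iα = kMRa, so f = kMa.
Eliminating f: Mg sinθ = (1+k)Ma, so a = g sinθ/(1+k) = 10 × sin27.3° / 2 ≈ 2.29 m/s².

a ≈ 2.29 m/s²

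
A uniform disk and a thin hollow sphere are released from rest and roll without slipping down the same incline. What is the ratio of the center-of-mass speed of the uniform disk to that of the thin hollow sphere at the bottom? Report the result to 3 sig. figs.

v_ratio ≈ 1.05

Each satisfies Mgh = ½(1+k)Mv² with k = I/(MR²), so v ∝ 1/√(1+k).
For the uniform disk k = 0.5; for the thin hollow sphere k = 2/3.
v₁/v₂ = √((1+k₂)/(1+k₁)) = √(1.667/1.5) ≈ 1.05.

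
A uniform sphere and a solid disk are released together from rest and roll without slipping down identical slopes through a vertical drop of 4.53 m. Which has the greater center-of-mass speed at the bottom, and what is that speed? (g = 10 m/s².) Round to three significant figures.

For rolling without slipping, Mgh = ½(1+k)Mv² where k = I/(MR²), so v = √(2gh/(1+k)).
Uniform sphere: k = 0.4, giving v = √(2×10×4.53/1.4) = 8.045 m/s.
Solid disk: k = 0.5, giving v = √(2×10×4.53/1.5) = 7.772 m/s.
The smaller k wins: the uniform sphere, at ≈ 8.04 m/s.

the uniform sphere, at v ≈ 8.04 m/s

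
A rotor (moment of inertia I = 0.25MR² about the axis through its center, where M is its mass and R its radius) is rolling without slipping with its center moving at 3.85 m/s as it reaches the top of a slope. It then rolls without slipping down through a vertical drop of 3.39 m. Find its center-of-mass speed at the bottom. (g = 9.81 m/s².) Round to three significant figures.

v ≈ 8.25 m/s

Here I = 0.25MR², so the shape factor k = I/(MR²) = 0.25.
Since it rolls without slipping, ω = v/R and KE = ½Mv² + ½Iω² = ½(1+k)Mv² = (5/8)Mv².
Conserving energy between top and bottom: (5/8)Mv² = (5/8)Mv₀² + Mgh, hence v² = v₀² + 2gh/(1+k).
v = √(3.85² + 2×9.81×3.39/1.25) = √68.03 ≈ 8.25 m/s.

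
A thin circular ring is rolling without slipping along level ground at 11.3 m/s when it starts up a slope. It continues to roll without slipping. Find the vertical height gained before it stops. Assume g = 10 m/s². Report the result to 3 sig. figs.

h ≈ 12.8 m

For this body I = MR², i.e. k = I/(MR²) = 1.
Since it rolls without slipping, ω = v/R and KE = ½Mv² + ½Iω² = ½(1+k)Mv² = Mv².
All of this converts to potential energy at the highest point: Mv₀² = Mgh.
Thus h = (1+k)v₀²/(2g) = 2 × 11.3² / (2 × 10) ≈ 12.8 m.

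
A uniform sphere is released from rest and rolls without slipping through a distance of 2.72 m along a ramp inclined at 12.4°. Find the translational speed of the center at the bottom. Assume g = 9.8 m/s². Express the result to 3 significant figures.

v ≈ 2.86 m/s

Here I = (2/5)MR², so the shape factor k = I/(MR²) = 0.4.
Pure rolling means v = ωR; then KE = ½Mv² + ½I(v/R)² = ½(1+k)Mv² = (7/10)Mv².
The vertical drop is h = L sinθ = 2.72 × sin12.4° = 0.5841 m.
Setting Mgh = (7/10)Mv² gives v = √(2gh/(1+k)) = √(2·9.8·0.5841/1.4) ≈ 2.86 m/s.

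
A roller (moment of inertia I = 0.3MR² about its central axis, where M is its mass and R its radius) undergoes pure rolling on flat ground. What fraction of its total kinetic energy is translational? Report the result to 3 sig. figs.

fraction ≈ 0.769

For this body I = 0.3MR², i.e. k = I/(MR²) = 0.3.
Since ω = v/R, the translational part is ½Mv² and the rotational part is ½I(v/R)² = ½kMv²; the total is ½(1+k)Mv².
The translational fraction is therefore 1/(1+k) = 1/1.3 ≈ 0.769.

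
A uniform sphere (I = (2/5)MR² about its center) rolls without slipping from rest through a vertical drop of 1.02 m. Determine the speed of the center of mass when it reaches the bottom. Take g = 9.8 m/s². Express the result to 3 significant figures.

With I = (2/5)MR², the ratio k = I/(MR²) is 0.4.
Since it rolls without slipping, ω = v/R and KE = ½Mv² + ½Iω² = ½(1+k)Mv² = (7/10)Mv².
Energy conservation: Mgh = (7/10)Mv², so v = √(2gh/(1+k)) = √(2 × 9.8 × 1.02 / 1.4) ≈ 3.78 m/s.

v ≈ 3.78 m/s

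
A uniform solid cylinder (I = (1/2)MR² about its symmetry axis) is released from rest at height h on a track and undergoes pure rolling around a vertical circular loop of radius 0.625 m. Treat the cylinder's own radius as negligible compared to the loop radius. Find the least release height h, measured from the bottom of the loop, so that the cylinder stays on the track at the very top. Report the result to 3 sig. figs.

For this body I = (1/2)MR², i.e. k = I/(MR²) = 0.5.
At the top of the loop, the minimum-contact condition is Mg = Mv_top²/r, so v_top² = gr.
With ω = v/R, the kinetic energy at speed v is ½(1+k)Mv² = (3/4)Mv².
Energy conservation from release (height h) to the top (height 2r): Mgh = Mg(2r) + (3/4)M·gr.
Thus h_min = 2r + (1+k)r/2 = r(2 + 1.5/2) = 0.625 × 2.75 ≈ 1.72 m.

h_min ≈ 1.72 m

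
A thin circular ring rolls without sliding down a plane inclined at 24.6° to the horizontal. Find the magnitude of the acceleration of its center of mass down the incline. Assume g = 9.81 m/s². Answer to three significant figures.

a ≈ 2.04 m/s²

Here I = MR², so the shape factor k = I/(MR²) = 1.
Translational: Mg sinθ − f = Ma. Rotational about the CM: fR = Iα = kMRa, so f = kMa.
Eliminating f: Mg sinθ = (1+k)Ma, so a = g sinθ/(1+k) = 9.81 × sin24.6° / 2 ≈ 2.04 m/s².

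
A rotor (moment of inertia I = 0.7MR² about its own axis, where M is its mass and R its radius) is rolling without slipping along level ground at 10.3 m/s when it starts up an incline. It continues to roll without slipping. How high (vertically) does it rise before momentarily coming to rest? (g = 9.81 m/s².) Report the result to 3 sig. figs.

The moment of inertia is 0.7MR², giving k ≡ I/(MR²) = 0.7.
Since it rolls without slipping, ω = v/R and KE = ½Mv² + ½Iω² = ½(1+k)Mv² = (17/20)Mv².
All of this converts to potential energy at the highest point: (17/20)Mv₀² = Mgh.
Thus h = (1+k)v₀²/(2g) = 1.7 × 10.3² / (2 × 9.81) ≈ 9.19 m.

h ≈ 9.19 m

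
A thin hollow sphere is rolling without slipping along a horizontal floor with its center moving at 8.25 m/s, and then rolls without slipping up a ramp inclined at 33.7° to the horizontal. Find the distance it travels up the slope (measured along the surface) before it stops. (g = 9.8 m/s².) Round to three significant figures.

With I = (2/3)MR², the ratio k = I/(MR²) is 2/3.
The rolling condition ω = v/R makes the rotational term ½I(v/R)² = ½kMv², so KE_total = ½(1+k)Mv² = (5/6)Mv².
Setting this equal to Mgh gives the vertical rise h = (1+k)v₀²/(2g) = 1.667×8.25²/(2×9.8) = 5.788 m.
Along the incline, d = h/sinθ = 5.788/sin33.7° ≈ 10.4 m.

d ≈ 10.4 m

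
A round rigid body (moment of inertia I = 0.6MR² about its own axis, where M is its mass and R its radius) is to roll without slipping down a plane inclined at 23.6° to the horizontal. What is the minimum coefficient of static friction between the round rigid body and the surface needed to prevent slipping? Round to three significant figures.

μ_min ≈ 0.164

With I = 0.6MR², the ratio k = I/(MR²) is 0.6.
Newton's second law down the slope: Mg sinθ − f = Ma. The torque equation fR = Iα (with α = a/R) gives f = kMa.
These give a = g sinθ/(1+k) and the required friction f = kMg sinθ/(1+k).
With N = Mg cosθ, the no-slip condition f ≤ μN gives μ_min = f/N = k tanθ/(1+k).
μ_min = 0.6 × tan23.6° / 1.6 ≈ 0.164.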